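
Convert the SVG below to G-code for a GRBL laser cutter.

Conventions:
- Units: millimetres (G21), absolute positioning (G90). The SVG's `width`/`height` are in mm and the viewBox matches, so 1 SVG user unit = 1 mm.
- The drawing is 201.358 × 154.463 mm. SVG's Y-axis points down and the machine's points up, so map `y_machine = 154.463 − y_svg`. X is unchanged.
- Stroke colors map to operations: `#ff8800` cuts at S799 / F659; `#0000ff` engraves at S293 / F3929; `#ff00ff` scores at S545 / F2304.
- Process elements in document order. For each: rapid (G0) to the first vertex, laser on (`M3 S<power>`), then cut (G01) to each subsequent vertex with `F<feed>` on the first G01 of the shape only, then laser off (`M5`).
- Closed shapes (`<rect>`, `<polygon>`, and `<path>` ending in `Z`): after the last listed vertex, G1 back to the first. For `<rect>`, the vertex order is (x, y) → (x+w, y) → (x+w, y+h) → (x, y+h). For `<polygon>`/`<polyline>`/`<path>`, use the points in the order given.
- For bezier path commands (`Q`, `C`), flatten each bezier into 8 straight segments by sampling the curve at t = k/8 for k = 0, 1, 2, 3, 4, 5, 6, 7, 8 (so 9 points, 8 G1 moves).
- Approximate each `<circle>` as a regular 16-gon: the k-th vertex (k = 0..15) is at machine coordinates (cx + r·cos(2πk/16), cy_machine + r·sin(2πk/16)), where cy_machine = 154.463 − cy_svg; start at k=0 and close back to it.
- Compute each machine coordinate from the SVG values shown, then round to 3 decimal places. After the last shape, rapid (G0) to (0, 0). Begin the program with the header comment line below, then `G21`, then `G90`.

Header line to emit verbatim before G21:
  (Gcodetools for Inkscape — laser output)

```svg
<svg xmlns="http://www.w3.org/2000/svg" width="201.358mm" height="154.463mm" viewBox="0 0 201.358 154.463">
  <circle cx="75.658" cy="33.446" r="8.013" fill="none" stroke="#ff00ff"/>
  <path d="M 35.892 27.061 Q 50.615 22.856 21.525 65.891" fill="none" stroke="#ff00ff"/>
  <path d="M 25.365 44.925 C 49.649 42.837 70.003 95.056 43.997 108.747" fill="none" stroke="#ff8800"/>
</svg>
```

(Gcodetools for Inkscape — laser output)
G21
G90
G0 X83.671 Y121.017
M3 S545
G01 X83.061 Y124.083 F2304
G01 X81.324 Y126.683
G01 X78.724 Y128.420
G01 X75.658 Y129.030
G01 X72.592 Y128.420
G01 X69.992 Y126.683
G01 X68.255 Y124.083
G01 X67.645 Y121.017
G01 X68.255 Y117.951
G01 X69.992 Y115.351
G01 X72.592 Y113.614
G01 X75.658 Y113.004
G01 X78.724 Y113.614
G01 X81.324 Y115.351
G01 X83.061 Y117.951
G01 X83.671 Y121.017
M5
G0 X35.892 Y127.402
M3 S545
G01 X38.888 Y127.715 F2304
G01 X40.515 Y126.552
G01 X40.773 Y123.913
G01 X39.662 Y119.797
G01 X37.181 Y114.205
G01 X33.332 Y107.137
G01 X28.113 Y98.593
G01 X21.525 Y88.572
M5
G0 X25.365 Y109.538
M3 S799
G01 X34.204 Y107.957 F659
G01 X42.178 Y102.372
G01 X48.789 Y93.872
G01 X53.540 Y83.544
G01 X55.933 Y72.477
G01 X55.472 Y61.758
G01 X51.659 Y52.475
G01 X43.997 Y45.716
M5
G0 X0.000 Y0.000

Since the viewBox matches the mm dimensions, user units are millimetres directly. The only transform is the Y-flip y_m = 154.463 − y_svg.

Shape 1 is a circle drawn with `<circle>`. Its stroke #ff00ff means score at S545, F2304. After flipping Y the toolpath is (83.671,121.017) → (83.061,124.083) → (81.324,126.683) → (78.724,128.420) → (75.658,129.030) → (72.592,128.420) → (69.992,126.683) → (68.255,124.083) → (67.645,121.017) → (68.255,117.951) → (69.992,115.351) → (72.592,113.614) → (75.658,113.004) → (78.724,113.614) → (81.324,115.351) → (83.061,117.951) → (83.671,121.017), returning to the start.

Shape 2 is a quadratic bezier drawn with `<path>`. Its stroke #ff00ff means score at S545, F2304. After flipping Y the toolpath is (35.892,127.402) → (38.888,127.715) → (40.515,126.552) → (40.773,123.913) → (39.662,119.797) → (37.181,114.205) → (33.332,107.137) → (28.113,98.593) → (21.525,88.572).

Shape 3 is a cubic bezier drawn with `<path>`. Its stroke #ff8800 means cut at S799, F659. After flipping Y the toolpath is (25.365,109.538) → (34.204,107.957) → (42.178,102.372) → (48.789,93.872) → (53.540,83.544) → (55.933,72.477) → (55.472,61.758) → (51.659,52.475) → (43.997,45.716).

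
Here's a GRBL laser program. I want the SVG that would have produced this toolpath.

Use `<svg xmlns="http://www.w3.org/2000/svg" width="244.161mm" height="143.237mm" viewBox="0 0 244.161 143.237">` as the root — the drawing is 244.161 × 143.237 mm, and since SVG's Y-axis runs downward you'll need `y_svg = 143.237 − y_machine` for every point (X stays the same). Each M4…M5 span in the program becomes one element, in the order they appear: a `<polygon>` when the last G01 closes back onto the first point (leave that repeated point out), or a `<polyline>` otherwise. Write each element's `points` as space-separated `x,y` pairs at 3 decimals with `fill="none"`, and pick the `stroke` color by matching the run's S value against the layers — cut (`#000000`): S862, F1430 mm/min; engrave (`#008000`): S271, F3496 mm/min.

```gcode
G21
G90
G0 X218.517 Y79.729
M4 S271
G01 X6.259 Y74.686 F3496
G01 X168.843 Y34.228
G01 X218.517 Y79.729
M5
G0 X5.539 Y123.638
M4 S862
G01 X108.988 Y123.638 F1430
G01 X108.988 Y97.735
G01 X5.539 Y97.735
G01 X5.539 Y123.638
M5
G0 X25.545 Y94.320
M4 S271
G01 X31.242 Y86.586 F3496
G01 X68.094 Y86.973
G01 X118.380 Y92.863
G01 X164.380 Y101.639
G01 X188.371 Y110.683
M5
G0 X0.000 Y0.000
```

y_svg = 143.237 − y_m.

[1] S271→`#008000` (engrave); closed run; points: 218.517,63.508 6.259,68.551 168.843,109.009

[2] S862→`#000000` (cut); closed run; points: 5.539,19.599 108.988,19.599 108.988,45.502 5.539,45.502

[3] S271→`#008000` (engrave); open run; points: 25.545,48.917 31.242,56.651 68.094,56.264 118.380,50.374 164.380,41.598 188.371,32.554

<svg xmlns="http://www.w3.org/2000/svg" width="244.161mm" height="143.237mm" viewBox="0 0 244.161 143.237">
  <polygon points="218.517,63.508 6.259,68.551 168.843,109.009" fill="none" stroke="#008000"/>
  <polygon points="5.539,19.599 108.988,19.599 108.988,45.502 5.539,45.502" fill="none" stroke="#000000"/>
  <polyline points="25.545,48.917 31.242,56.651 68.094,56.264 118.380,50.374 164.380,41.598 188.371,32.554" fill="none" stroke="#008000"/>
</svg>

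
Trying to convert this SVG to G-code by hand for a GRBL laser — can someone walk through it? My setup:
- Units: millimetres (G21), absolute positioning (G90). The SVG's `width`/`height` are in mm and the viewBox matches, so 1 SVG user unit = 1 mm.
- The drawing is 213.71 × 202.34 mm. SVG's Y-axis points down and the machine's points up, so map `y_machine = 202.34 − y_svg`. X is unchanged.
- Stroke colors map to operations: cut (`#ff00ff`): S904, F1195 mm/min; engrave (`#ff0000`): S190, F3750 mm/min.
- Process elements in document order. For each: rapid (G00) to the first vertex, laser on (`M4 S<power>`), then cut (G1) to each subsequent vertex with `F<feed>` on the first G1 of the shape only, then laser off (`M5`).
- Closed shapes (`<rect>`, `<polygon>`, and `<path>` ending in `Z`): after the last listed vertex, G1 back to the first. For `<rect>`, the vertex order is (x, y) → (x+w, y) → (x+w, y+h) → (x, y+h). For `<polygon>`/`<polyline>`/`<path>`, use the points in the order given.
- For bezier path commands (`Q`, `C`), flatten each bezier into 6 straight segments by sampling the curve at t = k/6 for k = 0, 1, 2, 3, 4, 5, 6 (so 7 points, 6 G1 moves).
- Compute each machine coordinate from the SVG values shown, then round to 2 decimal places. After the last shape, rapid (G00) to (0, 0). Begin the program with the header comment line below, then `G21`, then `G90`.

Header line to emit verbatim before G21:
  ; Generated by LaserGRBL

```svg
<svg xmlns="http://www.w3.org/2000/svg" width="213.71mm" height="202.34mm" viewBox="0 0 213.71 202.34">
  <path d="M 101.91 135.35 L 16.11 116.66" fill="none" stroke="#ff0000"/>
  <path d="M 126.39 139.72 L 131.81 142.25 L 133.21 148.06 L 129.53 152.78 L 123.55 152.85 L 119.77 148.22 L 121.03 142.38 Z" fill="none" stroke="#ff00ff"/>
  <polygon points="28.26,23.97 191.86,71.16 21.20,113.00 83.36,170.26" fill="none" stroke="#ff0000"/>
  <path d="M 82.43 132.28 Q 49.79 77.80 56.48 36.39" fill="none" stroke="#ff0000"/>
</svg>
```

; Generated by LaserGRBL
G21
G90
G00 X101.91 Y66.99
M4 S190
G1 X16.11 Y85.68 F3750
M5
G00 X126.39 Y62.62
M4 S904
G1 X131.81 Y60.09 F1195
G1 X133.21 Y54.28
G1 X129.53 Y49.56
G1 X123.55 Y49.49
G1 X119.77 Y54.12
G1 X121.03 Y59.96
G1 X126.39 Y62.62
M5
G00 X28.26 Y178.37
M4 S190
G1 X191.86 Y131.18 F3750
G1 X21.20 Y89.34
G1 X83.36 Y32.08
G1 X28.26 Y178.37
M5
G00 X82.43 Y70.06
M4 S190
G1 X72.64 Y87.86 F3750
G1 X65.04 Y104.93
G1 X59.62 Y121.27
G1 X56.39 Y136.89
G1 X55.34 Y151.78
G1 X56.48 Y165.95
M5
G00 X0.00 Y0.00

viewBox `0 0 213.71 202.34` with mm width/height → 1 unit = 1 mm. Flip: y_m = 202.34 − y_svg.

**Shape 1** — `<path>` line segment, stroke `#ff0000` → engrave (S190, F3750). Machine vertices: (101.91,66.99) → (16.11,85.68). Open path.

**Shape 2** — `<path>` regular polygon, stroke `#ff00ff` → cut (S904, F1195). Machine vertices: (126.39,62.62) → (131.81,60.09) → (133.21,54.28) → (129.53,49.56) → (123.55,49.49) → (119.77,54.12) → (121.03,59.96) → (126.39,62.62). Closed: final G1 returns to the first vertex.

**Shape 3** — `<polygon>` closed polygon, stroke `#ff0000` → engrave (S190, F3750). Machine vertices: (28.26,178.37) → (191.86,131.18) → (21.20,89.34) → (83.36,32.08) → (28.26,178.37). Closed: final G1 returns to the first vertex.

**Shape 4** — `<path>` quadratic bezier, stroke `#ff0000` → engrave (S190, F3750). Control points (SVG): P0=(82.43,132.28), P1=(49.79,77.80), P2=(56.48,36.39); sampled at t=k/6. Machine vertices: (82.43,70.06) → (72.64,87.86) → (65.04,104.93) → (59.62,121.27) → (56.39,136.89) → (55.34,151.78) → (56.48,165.95). Open path.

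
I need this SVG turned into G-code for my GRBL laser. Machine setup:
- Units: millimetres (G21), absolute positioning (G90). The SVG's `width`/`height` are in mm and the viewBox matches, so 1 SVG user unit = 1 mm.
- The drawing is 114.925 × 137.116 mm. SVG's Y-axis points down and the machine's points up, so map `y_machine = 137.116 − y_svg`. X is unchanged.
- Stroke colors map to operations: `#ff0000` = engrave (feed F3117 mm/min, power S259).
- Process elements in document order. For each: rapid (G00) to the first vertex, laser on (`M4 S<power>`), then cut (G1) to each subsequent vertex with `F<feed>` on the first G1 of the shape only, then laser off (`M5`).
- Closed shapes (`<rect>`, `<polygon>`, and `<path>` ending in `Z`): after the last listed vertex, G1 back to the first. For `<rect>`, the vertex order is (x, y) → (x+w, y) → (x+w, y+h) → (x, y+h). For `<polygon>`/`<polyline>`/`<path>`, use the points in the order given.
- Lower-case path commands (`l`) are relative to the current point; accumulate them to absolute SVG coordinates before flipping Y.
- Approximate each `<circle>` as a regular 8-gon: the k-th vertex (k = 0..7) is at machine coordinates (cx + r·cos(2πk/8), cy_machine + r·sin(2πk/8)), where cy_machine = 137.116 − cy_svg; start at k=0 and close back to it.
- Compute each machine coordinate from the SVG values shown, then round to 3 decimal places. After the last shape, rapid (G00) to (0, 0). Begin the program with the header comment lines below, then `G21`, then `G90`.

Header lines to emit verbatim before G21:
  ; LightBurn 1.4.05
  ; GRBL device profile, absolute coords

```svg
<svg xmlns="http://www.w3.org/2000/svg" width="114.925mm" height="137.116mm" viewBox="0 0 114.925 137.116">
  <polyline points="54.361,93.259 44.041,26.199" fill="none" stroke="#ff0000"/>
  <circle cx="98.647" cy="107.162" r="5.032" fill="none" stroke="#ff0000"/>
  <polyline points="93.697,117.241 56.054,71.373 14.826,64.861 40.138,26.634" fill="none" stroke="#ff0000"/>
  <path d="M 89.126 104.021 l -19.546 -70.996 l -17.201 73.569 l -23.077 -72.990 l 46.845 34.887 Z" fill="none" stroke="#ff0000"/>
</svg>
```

; LightBurn 1.4.05
; GRBL device profile, absolute coords
G21
G90
G00 X54.361 Y43.857
M4 S259
G1 X44.041 Y110.917 F3117
M5
G00 X103.679 Y29.954
M4 S259
G1 X102.205 Y33.512 F3117
G1 X98.647 Y34.986
G1 X95.089 Y33.512
G1 X93.615 Y29.954
G1 X95.089 Y26.396
G1 X98.647 Y24.922
G1 X102.205 Y26.396
G1 X103.679 Y29.954
M5
G00 X93.697 Y19.875
M4 S259
G1 X56.054 Y65.743 F3117
G1 X14.826 Y72.255
G1 X40.138 Y110.482
M5
G00 X89.126 Y33.095
M4 S259
G1 X69.580 Y104.091 F3117
G1 X52.379 Y30.522
G1 X29.302 Y103.512
G1 X76.147 Y68.625
G1 X89.126 Y33.095
M5
G00 X0.000 Y0.000

viewBox `0 0 114.925 137.116` with mm width/height → 1 unit = 1 mm. Flip: y_m = 137.116 − y_svg.

**Shape 1** — `<polyline>` line segment, stroke `#ff0000` → engrave (S259, F3117). Machine vertices: (54.361,43.857) → (44.041,110.917). Open path.

**Shape 2** — `<circle>` circle, stroke `#ff0000` → engrave (S259, F3117). Machine vertices: (103.679,29.954) → (102.205,33.512) → (98.647,34.986) → (95.089,33.512) → (93.615,29.954) → (95.089,26.396) → (98.647,24.922) → (102.205,26.396) → (103.679,29.954). Closed: final G1 returns to the first vertex.

**Shape 3** — `<polyline>` open polyline, stroke `#ff0000` → engrave (S259, F3117). Machine vertices: (93.697,19.875) → (56.054,65.743) → (14.826,72.255) → (40.138,110.482). Open path.

**Shape 4** — `<path>` closed polygon, stroke `#ff0000` → engrave (S259, F3117). Machine vertices: (89.126,33.095) → (69.580,104.091) → (52.379,30.522) → (29.302,103.512) → (76.147,68.625) → (89.126,33.095). Closed: final G1 returns to the first vertex.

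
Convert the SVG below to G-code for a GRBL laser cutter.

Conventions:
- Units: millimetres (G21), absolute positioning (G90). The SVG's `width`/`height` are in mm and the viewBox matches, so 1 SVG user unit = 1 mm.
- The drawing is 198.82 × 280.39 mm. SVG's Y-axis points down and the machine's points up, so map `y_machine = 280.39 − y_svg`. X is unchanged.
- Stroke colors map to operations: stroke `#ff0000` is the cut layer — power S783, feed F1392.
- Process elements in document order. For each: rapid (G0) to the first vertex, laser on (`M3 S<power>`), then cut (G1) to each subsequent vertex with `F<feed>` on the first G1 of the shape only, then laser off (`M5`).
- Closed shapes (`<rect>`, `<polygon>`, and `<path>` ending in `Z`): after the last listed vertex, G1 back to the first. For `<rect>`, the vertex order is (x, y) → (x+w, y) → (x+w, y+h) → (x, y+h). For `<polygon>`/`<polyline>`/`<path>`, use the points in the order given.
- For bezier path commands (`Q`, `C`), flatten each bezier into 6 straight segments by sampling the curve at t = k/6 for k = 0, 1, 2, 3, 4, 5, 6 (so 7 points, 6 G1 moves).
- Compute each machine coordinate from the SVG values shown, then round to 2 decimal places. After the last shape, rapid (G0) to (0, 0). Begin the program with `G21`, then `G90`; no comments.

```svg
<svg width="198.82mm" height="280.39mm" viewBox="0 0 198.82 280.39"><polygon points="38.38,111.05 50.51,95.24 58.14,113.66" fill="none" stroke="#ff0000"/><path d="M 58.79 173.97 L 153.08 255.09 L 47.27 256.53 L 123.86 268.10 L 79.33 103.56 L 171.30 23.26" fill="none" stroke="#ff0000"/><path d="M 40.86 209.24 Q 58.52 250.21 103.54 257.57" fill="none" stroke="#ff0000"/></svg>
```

1 u = 1 mm; y_m = 280.39 − y.

[1] `<polygon>` regular polygon, #ff0000→cut S783 F1392: (38.38,169.34) → (50.51,185.15) → (58.14,166.73) → (38.38,169.34) (closed)

[2] `<path>` open polyline, #ff0000→cut S783 F1392: (58.79,106.42) → (153.08,25.30) → (47.27,23.86) → (123.86,12.29) → (79.33,176.83) → (171.30,257.13)

[3] `<path>` quadratic bezier, #ff0000→cut S783 F1392: (40.86,71.15) → (47.51,58.43) → (55.67,47.57) → (65.36,38.58) → (76.57,31.46) → (89.29,26.21) → (103.54,22.82)

G21
G90
G0 X38.38 Y169.34
M3 S783
G1 X50.51 Y185.15 F1392
G1 X58.14 Y166.73
G1 X38.38 Y169.34
M5
G0 X58.79 Y106.42
M3 S783
G1 X153.08 Y25.30 F1392
G1 X47.27 Y23.86
G1 X123.86 Y12.29
G1 X79.33 Y176.83
G1 X171.30 Y257.13
M5
G0 X40.86 Y71.15
M3 S783
G1 X47.51 Y58.43 F1392
G1 X55.67 Y47.57
G1 X65.36 Y38.58
G1 X76.57 Y31.46
G1 X89.29 Y26.21
G1 X103.54 Y22.82
M5
G0 X0.00 Y0.00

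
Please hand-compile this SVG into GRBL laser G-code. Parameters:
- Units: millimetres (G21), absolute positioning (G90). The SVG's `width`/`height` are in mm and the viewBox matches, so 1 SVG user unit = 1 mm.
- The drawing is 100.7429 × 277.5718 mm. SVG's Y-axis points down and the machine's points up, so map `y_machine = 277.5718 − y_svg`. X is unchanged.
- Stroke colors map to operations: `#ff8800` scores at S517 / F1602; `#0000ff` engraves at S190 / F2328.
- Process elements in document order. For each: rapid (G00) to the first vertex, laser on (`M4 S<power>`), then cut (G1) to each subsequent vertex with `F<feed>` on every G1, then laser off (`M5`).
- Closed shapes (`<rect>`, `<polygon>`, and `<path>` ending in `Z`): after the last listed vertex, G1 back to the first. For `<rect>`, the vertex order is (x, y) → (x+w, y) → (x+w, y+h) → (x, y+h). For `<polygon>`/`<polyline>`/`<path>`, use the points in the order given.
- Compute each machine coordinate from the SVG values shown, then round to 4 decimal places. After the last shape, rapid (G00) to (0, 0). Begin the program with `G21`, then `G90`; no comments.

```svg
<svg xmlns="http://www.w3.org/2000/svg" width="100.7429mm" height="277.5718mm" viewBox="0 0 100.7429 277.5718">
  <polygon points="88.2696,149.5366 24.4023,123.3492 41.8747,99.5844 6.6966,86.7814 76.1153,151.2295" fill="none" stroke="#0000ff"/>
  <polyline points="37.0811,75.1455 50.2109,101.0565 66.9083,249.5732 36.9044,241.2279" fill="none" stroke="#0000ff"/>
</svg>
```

G21
G90
G00 X88.2696 Y128.0352
M4 S190
G1 X24.4023 Y154.2226 F2328
G1 X41.8747 Y177.9874 F2328
G1 X6.6966 Y190.7904 F2328
G1 X76.1153 Y126.3423 F2328
G1 X88.2696 Y128.0352 F2328
M5
G00 X37.0811 Y202.4263
M4 S190
G1 X50.2109 Y176.5153 F2328
G1 X66.9083 Y27.9986 F2328
G1 X36.9044 Y36.3439 F2328
M5
G00 X0.0000 Y0.0000

1 u = 1 mm; y_m = 277.5718 − y.

[1] `<polygon>` closed polygon, #0000ff→engrave S190 F2328: (88.2696,128.0352) → (24.4023,154.2226) → (41.8747,177.9874) → (6.6966,190.7904) → (76.1153,126.3423) → (88.2696,128.0352) (closed)

[2] `<polyline>` open polyline, #0000ff→engrave S190 F2328: (37.0811,202.4263) → (50.2109,176.5153) → (66.9083,27.9986) → (36.9044,36.3439)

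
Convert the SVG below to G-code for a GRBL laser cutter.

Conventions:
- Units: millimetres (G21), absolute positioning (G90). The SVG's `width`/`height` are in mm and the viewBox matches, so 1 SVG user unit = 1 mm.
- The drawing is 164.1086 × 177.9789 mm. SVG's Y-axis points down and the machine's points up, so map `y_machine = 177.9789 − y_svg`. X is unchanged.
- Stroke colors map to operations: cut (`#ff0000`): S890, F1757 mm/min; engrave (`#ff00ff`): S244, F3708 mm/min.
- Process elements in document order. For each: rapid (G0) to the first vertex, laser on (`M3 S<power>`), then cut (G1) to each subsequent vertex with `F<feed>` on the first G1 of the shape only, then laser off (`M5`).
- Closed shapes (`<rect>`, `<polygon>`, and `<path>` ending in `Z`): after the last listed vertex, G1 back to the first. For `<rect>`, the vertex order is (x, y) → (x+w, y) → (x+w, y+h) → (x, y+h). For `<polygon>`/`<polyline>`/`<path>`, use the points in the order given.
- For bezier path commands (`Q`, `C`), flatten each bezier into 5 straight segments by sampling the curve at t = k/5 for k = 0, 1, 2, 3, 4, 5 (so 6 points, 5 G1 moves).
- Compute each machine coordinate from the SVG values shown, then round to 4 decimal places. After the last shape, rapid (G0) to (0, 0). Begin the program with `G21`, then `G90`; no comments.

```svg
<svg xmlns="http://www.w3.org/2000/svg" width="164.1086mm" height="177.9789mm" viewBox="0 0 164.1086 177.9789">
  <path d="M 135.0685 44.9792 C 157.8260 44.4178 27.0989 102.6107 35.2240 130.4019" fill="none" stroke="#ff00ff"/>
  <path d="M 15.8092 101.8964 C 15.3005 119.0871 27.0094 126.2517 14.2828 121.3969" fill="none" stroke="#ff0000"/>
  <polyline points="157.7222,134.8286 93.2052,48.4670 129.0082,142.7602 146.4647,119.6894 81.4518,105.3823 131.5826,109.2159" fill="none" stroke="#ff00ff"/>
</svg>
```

1 u = 1 mm; y_m = 177.9789 − y.

[1] `<path>` cubic bezier, #ff00ff→engrave S244 F3708: (135.0685,132.9997) → (132.6435,126.9993) → (107.4144,111.1773) → (73.4134,89.8133) → (44.6725,67.1867) → (35.2240,47.5770)

[2] `<path>` cubic bezier, #ff0000→cut S890 F1757: (15.8092,76.0825) → (16.6769,66.9872) → (18.7174,60.3938) → (20.1715,56.3980) → (19.2797,55.0955) → (14.2828,56.5820)

[3] `<polyline>` open polyline, #ff00ff→engrave S244 F3708: (157.7222,43.1503) → (93.2052,129.5119) → (129.0082,35.2187) → (146.4647,58.2895) → (81.4518,72.5966) → (131.5826,68.7630)

G21
G90
G0 X135.0685 Y132.9997
M3 S244
G1 X132.6435 Y126.9993 F3708
G1 X107.4144 Y111.1773
G1 X73.4134 Y89.8133
G1 X44.6725 Y67.1867
G1 X35.2240 Y47.5770
M5
G0 X15.8092 Y76.0825
M3 S890
G1 X16.6769 Y66.9872 F1757
G1 X18.7174 Y60.3938
G1 X20.1715 Y56.3980
G1 X19.2797 Y55.0955
G1 X14.2828 Y56.5820
M5
G0 X157.7222 Y43.1503
M3 S244
G1 X93.2052 Y129.5119 F3708
G1 X129.0082 Y35.2187
G1 X146.4647 Y58.2895
G1 X81.4518 Y72.5966
G1 X131.5826 Y68.7630
M5
G0 X0.0000 Y0.0000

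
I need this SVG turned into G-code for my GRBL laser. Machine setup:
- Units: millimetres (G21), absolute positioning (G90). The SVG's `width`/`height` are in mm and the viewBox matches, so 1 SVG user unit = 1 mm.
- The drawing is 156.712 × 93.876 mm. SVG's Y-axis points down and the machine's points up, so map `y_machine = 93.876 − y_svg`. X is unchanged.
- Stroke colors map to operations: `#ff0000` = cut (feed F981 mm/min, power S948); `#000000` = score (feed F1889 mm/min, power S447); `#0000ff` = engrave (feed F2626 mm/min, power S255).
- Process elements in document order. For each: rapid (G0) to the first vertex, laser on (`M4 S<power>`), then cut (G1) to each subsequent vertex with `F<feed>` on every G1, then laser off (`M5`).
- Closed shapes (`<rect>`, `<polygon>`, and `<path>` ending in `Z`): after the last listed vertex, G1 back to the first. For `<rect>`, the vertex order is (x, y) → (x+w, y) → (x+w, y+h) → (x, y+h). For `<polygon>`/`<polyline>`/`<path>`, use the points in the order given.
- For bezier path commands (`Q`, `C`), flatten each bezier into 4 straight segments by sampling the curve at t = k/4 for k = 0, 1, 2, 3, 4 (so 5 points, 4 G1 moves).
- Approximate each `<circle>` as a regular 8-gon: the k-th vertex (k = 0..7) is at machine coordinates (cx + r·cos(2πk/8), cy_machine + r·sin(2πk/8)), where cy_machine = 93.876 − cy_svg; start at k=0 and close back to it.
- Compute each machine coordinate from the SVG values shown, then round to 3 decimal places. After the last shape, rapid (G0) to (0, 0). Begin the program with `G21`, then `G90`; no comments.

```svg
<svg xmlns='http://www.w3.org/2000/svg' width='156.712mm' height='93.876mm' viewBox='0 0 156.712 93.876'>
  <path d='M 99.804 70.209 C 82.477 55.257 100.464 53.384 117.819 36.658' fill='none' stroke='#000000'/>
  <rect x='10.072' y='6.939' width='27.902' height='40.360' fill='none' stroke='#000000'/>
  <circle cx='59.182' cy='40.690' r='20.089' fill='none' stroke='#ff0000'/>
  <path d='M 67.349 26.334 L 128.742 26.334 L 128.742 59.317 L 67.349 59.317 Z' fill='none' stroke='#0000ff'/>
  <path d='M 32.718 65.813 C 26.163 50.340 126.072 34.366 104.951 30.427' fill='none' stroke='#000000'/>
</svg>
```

viewBox `0 0 156.712 93.876` with mm width/height → 1 unit = 1 mm. Flip: y_m = 93.876 − y_svg.

**Shape 1** — `<path>` cubic bezier, stroke `#000000` → score (S447, F1889). Control points (SVG): P0=(99.804,70.209), P1=(82.477,55.257), P2=(100.464,53.384), P3=(117.819,36.658); sampled at t=k/4. Machine vertices: (99.804,23.667) → (92.868,32.865) → (95.806,39.777) → (105.246,47.022) → (117.819,57.218). Open path.

**Shape 2** — `<rect>` rectangle, stroke `#000000` → score (S447, F1889). Machine vertices: (10.072,86.937) → (37.974,86.937) → (37.974,46.577) → (10.072,46.577) → (10.072,86.937). Closed: final G1 returns to the first vertex.

**Shape 3** — `<circle>` circle, stroke `#ff0000` → cut (S948, F981). Machine vertices: (79.271,53.186) → (73.387,67.391) → (59.182,73.275) → (44.977,67.391) → (39.093,53.186) → (44.977,38.981) → (59.182,33.097) → (73.387,38.981) → (79.271,53.186). Closed: final G1 returns to the first vertex.

**Shape 4** — `<path>` rectangle, stroke `#0000ff` → engrave (S255, F2626). Machine vertices: (67.349,67.542) → (128.742,67.542) → (128.742,34.559) → (67.349,34.559) → (67.349,67.542). Closed: final G1 returns to the first vertex.

**Shape 5** — `<path>` cubic bezier, stroke `#000000` → score (S447, F1889). Control points (SVG): P0=(32.718,65.813), P1=(26.163,50.340), P2=(126.072,34.366), P3=(104.951,30.427); sampled at t=k/4. Machine vertices: (32.718,28.063) → (44.209,39.566) → (74.297,50.081) → (101.653,58.434) → (104.951,63.449). Open path.

G21
G90
G0 X99.804 Y23.667
M4 S447
G1 X92.868 Y32.865 F1889
G1 X95.806 Y39.777 F1889
G1 X105.246 Y47.022 F1889
G1 X117.819 Y57.218 F1889
M5
G0 X10.072 Y86.937
M4 S447
G1 X37.974 Y86.937 F1889
G1 X37.974 Y46.577 F1889
G1 X10.072 Y46.577 F1889
G1 X10.072 Y86.937 F1889
M5
G0 X79.271 Y53.186
M4 S948
G1 X73.387 Y67.391 F981
G1 X59.182 Y73.275 F981
G1 X44.977 Y67.391 F981
G1 X39.093 Y53.186 F981
G1 X44.977 Y38.981 F981
G1 X59.182 Y33.097 F981
G1 X73.387 Y38.981 F981
G1 X79.271 Y53.186 F981
M5
G0 X67.349 Y67.542
M4 S255
G1 X128.742 Y67.542 F2626
G1 X128.742 Y34.559 F2626
G1 X67.349 Y34.559 F2626
G1 X67.349 Y67.542 F2626
M5
G0 X32.718 Y28.063
M4 S447
G1 X44.209 Y39.566 F1889
G1 X74.297 Y50.081 F1889
G1 X101.653 Y58.434 F1889
G1 X104.951 Y63.449 F1889
M5
G0 X0.000 Y0.000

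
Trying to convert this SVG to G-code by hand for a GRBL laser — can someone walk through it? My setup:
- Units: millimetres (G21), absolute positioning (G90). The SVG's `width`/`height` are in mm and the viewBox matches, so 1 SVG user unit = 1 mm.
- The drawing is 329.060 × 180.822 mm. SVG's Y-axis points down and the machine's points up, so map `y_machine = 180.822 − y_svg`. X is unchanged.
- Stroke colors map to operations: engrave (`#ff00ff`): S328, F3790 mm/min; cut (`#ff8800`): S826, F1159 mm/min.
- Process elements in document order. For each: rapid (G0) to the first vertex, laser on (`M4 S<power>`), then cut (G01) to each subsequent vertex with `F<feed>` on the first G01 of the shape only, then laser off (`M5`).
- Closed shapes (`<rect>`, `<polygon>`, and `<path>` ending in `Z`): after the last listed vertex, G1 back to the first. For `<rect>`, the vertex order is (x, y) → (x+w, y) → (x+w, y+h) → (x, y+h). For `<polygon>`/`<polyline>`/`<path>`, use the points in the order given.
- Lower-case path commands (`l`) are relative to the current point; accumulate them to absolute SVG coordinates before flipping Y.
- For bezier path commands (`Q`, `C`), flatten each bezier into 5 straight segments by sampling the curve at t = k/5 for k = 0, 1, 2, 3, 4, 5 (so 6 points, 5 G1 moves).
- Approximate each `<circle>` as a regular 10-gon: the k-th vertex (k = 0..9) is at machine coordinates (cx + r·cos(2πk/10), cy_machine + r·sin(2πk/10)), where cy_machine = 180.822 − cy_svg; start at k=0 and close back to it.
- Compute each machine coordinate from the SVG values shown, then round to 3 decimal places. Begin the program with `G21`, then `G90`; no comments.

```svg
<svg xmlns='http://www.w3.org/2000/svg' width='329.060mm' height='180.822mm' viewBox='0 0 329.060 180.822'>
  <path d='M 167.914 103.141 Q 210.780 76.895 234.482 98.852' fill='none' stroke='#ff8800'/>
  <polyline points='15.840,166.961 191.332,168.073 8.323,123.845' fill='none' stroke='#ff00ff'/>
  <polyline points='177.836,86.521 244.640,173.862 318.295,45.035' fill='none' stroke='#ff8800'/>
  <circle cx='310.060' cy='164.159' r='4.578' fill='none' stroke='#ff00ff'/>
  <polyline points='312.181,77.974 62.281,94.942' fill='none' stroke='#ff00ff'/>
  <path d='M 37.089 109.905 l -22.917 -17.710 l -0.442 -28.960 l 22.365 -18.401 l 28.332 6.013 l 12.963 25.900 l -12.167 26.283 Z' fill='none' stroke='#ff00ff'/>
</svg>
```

G21
G90
G0 X167.914 Y77.681
M4 S826
G01 X184.294 Y86.251 F1159
G01 X199.141 Y90.965
G01 X212.454 Y91.823
G01 X224.235 Y88.825
G01 X234.482 Y81.970
M5
G0 X15.840 Y13.861
M4 S328
G01 X191.332 Y12.749 F3790
G01 X8.323 Y56.977
M5
G0 X177.836 Y94.301
M4 S826
G01 X244.640 Y6.960 F1159
G01 X318.295 Y135.787
M5
G0 X314.638 Y16.663
M4 S328
G01 X313.764 Y19.354 F3790
G01 X311.475 Y21.017
G01 X308.645 Y21.017
G01 X306.356 Y19.354
G01 X305.482 Y16.663
G01 X306.356 Y13.972
G01 X308.645 Y12.309
G01 X311.475 Y12.309
G01 X313.764 Y13.972
G01 X314.638 Y16.663
M5
G0 X312.181 Y102.848
M4 S328
G01 X62.281 Y85.880 F3790
M5
G0 X37.089 Y70.917
M4 S328
G01 X14.172 Y88.627 F3790
G01 X13.730 Y117.587
G01 X36.095 Y135.988
G01 X64.427 Y129.975
G01 X77.390 Y104.075
G01 X65.223 Y77.792
G01 X37.089 Y70.917
M5

1 u = 1 mm; y_m = 180.822 − y.

[1] `<path>` quadratic bezier, #ff8800→cut S826 F1159: (167.914,77.681) → (184.294,86.251) → (199.141,90.965) → (212.454,91.823) → (224.235,88.825) → (234.482,81.970)

[2] `<polyline>` open polyline, #ff00ff→engrave S328 F3790: (15.840,13.861) → (191.332,12.749) → (8.323,56.977)

[3] `<polyline>` open polyline, #ff8800→cut S826 F1159: (177.836,94.301) → (244.640,6.960) → (318.295,135.787)

[4] `<circle>` circle, #ff00ff→engrave S328 F3790: (314.638,16.663) → (313.764,19.354) → (311.475,21.017) → (308.645,21.017) → (306.356,19.354) → (305.482,16.663) → (306.356,13.972) → (308.645,12.309) → (311.475,12.309) → (313.764,13.972) → (314.638,16.663) (closed)

[5] `<polyline>` line segment, #ff00ff→engrave S328 F3790: (312.181,102.848) → (62.281,85.880)

[6] `<path>` regular polygon, #ff00ff→engrave S328 F3790: (37.089,70.917) → (14.172,88.627) → (13.730,117.587) → (36.095,135.988) → (64.427,129.975) → (77.390,104.075) → (65.223,77.792) → (37.089,70.917) (closed)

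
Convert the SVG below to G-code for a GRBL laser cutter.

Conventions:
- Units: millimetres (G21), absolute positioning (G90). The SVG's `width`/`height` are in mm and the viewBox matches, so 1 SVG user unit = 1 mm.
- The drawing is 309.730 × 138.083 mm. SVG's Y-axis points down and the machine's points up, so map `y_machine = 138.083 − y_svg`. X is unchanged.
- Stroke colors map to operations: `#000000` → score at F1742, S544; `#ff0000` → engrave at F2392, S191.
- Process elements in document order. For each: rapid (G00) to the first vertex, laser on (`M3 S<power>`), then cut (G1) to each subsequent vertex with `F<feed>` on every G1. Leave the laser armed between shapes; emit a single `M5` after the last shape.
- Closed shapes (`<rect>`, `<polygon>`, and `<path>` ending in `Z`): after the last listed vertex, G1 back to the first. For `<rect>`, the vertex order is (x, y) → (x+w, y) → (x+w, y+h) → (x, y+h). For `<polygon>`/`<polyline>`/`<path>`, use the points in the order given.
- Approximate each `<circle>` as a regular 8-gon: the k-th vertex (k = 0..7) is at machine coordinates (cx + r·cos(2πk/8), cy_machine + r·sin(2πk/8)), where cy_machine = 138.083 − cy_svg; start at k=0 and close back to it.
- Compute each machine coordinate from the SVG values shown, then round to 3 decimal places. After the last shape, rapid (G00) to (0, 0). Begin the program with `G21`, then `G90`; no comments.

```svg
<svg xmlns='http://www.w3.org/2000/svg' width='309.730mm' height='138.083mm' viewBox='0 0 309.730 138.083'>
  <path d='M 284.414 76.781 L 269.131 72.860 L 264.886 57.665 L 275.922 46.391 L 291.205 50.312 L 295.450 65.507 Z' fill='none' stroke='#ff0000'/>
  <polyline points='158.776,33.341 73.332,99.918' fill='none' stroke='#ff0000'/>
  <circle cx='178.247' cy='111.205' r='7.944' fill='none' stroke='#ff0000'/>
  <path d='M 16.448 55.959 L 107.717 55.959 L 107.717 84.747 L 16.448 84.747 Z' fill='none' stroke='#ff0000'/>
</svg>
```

G21
G90
G00 X284.414 Y61.302
M3 S191
G1 X269.131 Y65.223 F2392
G1 X264.886 Y80.418 F2392
G1 X275.922 Y91.692 F2392
G1 X291.205 Y87.771 F2392
G1 X295.450 Y72.576 F2392
G1 X284.414 Y61.302 F2392
G00 X158.776 Y104.742
M3 S191
G1 X73.332 Y38.165 F2392
G00 X186.191 Y26.878
M3 S191
G1 X183.864 Y32.495 F2392
G1 X178.247 Y34.822 F2392
G1 X172.630 Y32.495 F2392
G1 X170.303 Y26.878 F2392
G1 X172.630 Y21.261 F2392
G1 X178.247 Y18.934 F2392
G1 X183.864 Y21.261 F2392
G1 X186.191 Y26.878 F2392
G00 X16.448 Y82.124
M3 S191
G1 X107.717 Y82.124 F2392
G1 X107.717 Y53.336 F2392
G1 X16.448 Y53.336 F2392
G1 X16.448 Y82.124 F2392
M5
G00 X0.000 Y0.000

Since the viewBox matches the mm dimensions, user units are millimetres directly. The only transform is the Y-flip y_m = 138.083 − y_svg.

Shape 1 is a regular polygon drawn with `<path>`. Its stroke #ff0000 means engrave at S191, F2392. After flipping Y the toolpath is (284.414,61.302) → (269.131,65.223) → (264.886,80.418) → (275.922,91.692) → (291.205,87.771) → (295.450,72.576) → (284.414,61.302), returning to the start.

Shape 2 is a line segment drawn with `<polyline>`. Its stroke #ff0000 means engrave at S191, F2392. After flipping Y the toolpath is (158.776,104.742) → (73.332,38.165).

Shape 3 is a circle drawn with `<circle>`. Its stroke #ff0000 means engrave at S191, F2392. After flipping Y the toolpath is (186.191,26.878) → (183.864,32.495) → (178.247,34.822) → (172.630,32.495) → (170.303,26.878) → (172.630,21.261) → (178.247,18.934) → (183.864,21.261) → (186.191,26.878), returning to the start.

Shape 4 is a rectangle drawn with `<path>`. Its stroke #ff0000 means engrave at S191, F2392. After flipping Y the toolpath is (16.448,82.124) → (107.717,82.124) → (107.717,53.336) → (16.448,53.336) → (16.448,82.124), returning to the start.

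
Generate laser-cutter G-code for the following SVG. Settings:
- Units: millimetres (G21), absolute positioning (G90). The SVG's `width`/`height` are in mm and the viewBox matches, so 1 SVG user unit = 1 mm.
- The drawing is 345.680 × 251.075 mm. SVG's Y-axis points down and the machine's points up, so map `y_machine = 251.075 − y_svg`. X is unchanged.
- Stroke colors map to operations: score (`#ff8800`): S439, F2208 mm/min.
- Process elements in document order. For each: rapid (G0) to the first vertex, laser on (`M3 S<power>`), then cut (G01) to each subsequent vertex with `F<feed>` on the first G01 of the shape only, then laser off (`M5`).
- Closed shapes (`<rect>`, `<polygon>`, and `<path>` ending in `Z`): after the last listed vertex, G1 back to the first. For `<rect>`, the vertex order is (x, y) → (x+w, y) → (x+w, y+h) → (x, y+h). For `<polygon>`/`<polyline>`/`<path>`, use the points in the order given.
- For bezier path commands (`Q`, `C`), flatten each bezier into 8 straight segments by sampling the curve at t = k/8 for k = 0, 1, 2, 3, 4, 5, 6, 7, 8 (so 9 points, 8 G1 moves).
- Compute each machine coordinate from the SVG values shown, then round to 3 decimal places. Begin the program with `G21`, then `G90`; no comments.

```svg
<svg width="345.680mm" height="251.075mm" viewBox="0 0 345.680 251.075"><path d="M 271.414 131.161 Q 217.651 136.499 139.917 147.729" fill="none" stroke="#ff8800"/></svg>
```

G21
G90
G0 X271.414 Y119.914
M3 S439
G01 X257.599 Y118.487 F2208
G01 X243.034 Y116.877
G01 X227.721 Y115.082
G01 X211.658 Y113.103
G01 X194.847 Y110.940
G01 X177.286 Y108.593
G01 X158.976 Y106.061
G01 X139.917 Y103.346
M5

Since the viewBox matches the mm dimensions, user units are millimetres directly. The only transform is the Y-flip y_m = 251.075 − y_svg.

Shape 1 is a quadratic bezier drawn with `<path>`. Its stroke #ff8800 means score at S439, F2208. After flipping Y the toolpath is (271.414,119.914) → (257.599,118.487) → (243.034,116.877) → (227.721,115.082) → (211.658,113.103) → (194.847,110.940) → (177.286,108.593) → (158.976,106.061) → (139.917,103.346).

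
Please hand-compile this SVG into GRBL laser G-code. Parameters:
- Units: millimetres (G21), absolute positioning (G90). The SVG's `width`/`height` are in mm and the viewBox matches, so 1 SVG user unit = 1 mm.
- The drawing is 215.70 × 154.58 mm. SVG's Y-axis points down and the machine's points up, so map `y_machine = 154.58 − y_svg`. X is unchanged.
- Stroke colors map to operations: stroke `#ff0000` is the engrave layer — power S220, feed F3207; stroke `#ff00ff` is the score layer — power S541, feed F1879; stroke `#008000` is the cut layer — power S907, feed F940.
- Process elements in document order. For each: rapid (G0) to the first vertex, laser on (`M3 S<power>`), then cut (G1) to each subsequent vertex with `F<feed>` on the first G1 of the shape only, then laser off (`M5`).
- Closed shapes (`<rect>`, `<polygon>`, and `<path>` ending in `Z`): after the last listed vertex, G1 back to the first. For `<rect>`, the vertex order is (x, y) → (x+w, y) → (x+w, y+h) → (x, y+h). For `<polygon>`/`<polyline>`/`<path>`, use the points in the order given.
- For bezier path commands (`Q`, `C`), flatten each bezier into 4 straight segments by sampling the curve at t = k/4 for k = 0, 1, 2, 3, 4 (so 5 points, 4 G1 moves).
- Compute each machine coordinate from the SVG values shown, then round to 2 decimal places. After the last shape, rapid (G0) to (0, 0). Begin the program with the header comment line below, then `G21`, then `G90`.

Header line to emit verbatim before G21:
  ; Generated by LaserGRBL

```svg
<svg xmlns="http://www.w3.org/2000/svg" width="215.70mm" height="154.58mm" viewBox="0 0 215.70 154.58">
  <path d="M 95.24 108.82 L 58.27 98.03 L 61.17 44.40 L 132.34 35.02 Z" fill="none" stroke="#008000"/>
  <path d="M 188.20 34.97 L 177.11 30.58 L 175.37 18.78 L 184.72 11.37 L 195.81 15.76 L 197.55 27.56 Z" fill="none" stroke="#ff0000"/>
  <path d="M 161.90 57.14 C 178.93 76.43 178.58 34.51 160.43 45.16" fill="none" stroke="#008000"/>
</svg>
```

; Generated by LaserGRBL
G21
G90
G0 X95.24 Y45.76
M3 S907
G1 X58.27 Y56.55 F940
G1 X61.17 Y110.18
G1 X132.34 Y119.56
G1 X95.24 Y45.76
M5
G0 X188.20 Y119.61
M3 S220
G1 X177.11 Y124.00 F3207
G1 X175.37 Y135.80
G1 X184.72 Y143.21
G1 X195.81 Y138.82
G1 X197.55 Y127.02
G1 X188.20 Y119.61
M5
G0 X161.90 Y97.44
M3 S907
G1 X171.41 Y92.67 F940
G1 X174.36 Y100.19
G1 X170.71 Y109.33
G1 X160.43 Y109.42
M5
G0 X0.00 Y0.00

viewBox `0 0 215.70 154.58` with mm width/height → 1 unit = 1 mm. Flip: y_m = 154.58 − y_svg.

**Shape 1** — `<path>` closed polygon, stroke `#008000` → cut (S907, F940). Machine vertices: (95.24,45.76) → (58.27,56.55) → (61.17,110.18) → (132.34,119.56) → (95.24,45.76). Closed: final G1 returns to the first vertex.

**Shape 2** — `<path>` regular polygon, stroke `#ff0000` → engrave (S220, F3207). Machine vertices: (188.20,119.61) → (177.11,124.00) → (175.37,135.80) → (184.72,143.21) → (195.81,138.82) → (197.55,127.02) → (188.20,119.61). Closed: final G1 returns to the first vertex.

**Shape 3** — `<path>` cubic bezier, stroke `#008000` → cut (S907, F940). Control points (SVG): P0=(161.90,57.14), P1=(178.93,76.43), P2=(178.58,34.51), P3=(160.43,45.16); sampled at t=k/4. Machine vertices: (161.90,97.44) → (171.41,92.67) → (174.36,100.19) → (170.71,109.33) → (160.43,109.42). Open path.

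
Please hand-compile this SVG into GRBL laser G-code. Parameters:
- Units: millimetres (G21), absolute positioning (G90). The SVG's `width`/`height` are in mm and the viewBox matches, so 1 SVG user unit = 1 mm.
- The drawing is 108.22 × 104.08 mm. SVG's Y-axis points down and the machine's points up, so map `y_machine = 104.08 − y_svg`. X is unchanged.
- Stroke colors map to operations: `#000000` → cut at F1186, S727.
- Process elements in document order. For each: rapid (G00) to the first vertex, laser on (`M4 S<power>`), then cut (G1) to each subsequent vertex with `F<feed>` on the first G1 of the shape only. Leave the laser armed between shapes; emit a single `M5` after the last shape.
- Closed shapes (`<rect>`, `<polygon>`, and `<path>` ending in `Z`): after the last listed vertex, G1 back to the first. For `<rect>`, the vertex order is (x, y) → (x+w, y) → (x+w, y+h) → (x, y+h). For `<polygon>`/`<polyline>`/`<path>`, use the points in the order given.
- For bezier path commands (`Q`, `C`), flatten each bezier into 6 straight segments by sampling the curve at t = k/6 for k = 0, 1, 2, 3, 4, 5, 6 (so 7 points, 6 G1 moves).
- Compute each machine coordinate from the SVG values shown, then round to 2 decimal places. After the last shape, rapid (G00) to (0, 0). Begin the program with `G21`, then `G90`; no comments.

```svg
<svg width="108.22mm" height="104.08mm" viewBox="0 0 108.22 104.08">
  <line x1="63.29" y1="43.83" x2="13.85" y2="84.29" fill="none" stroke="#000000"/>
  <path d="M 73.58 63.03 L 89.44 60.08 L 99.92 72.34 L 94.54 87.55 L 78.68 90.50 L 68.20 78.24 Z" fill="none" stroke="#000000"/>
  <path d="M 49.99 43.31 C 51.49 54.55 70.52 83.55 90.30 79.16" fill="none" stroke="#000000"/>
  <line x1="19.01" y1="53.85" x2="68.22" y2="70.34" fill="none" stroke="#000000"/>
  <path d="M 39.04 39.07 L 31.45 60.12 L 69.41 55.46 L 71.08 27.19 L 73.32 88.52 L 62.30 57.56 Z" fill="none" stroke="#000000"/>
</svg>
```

1 u = 1 mm; y_m = 104.08 − y.

[1] `<line>` line segment, #000000→cut S727 F1186: (63.29,60.25) → (13.85,19.79)

[2] `<path>` regular polygon, #000000→cut S727 F1186: (73.58,41.05) → (89.44,44.00) → (99.92,31.74) → (94.54,16.53) → (78.68,13.58) → (68.20,25.84) → (73.58,41.05) (closed)

[3] `<path>` cubic bezier, #000000→cut S727 F1186: (49.99,60.77) → (52.12,53.91) → (56.71,45.50) → (63.29,36.98) → (71.39,29.77) → (80.55,25.27) → (90.30,24.92)

[4] `<line>` line segment, #000000→cut S727 F1186: (19.01,50.23) → (68.22,33.74)

[5] `<path>` closed polygon, #000000→cut S727 F1186: (39.04,65.01) → (31.45,43.96) → (69.41,48.62) → (71.08,76.89) → (73.32,15.56) → (62.30,46.52) → (39.04,65.01) (closed)

G21
G90
G00 X63.29 Y60.25
M4 S727
G1 X13.85 Y19.79 F1186
G00 X73.58 Y41.05
M4 S727
G1 X89.44 Y44.00 F1186
G1 X99.92 Y31.74
G1 X94.54 Y16.53
G1 X78.68 Y13.58
G1 X68.20 Y25.84
G1 X73.58 Y41.05
G00 X49.99 Y60.77
M4 S727
G1 X52.12 Y53.91 F1186
G1 X56.71 Y45.50
G1 X63.29 Y36.98
G1 X71.39 Y29.77
G1 X80.55 Y25.27
G1 X90.30 Y24.92
G00 X19.01 Y50.23
M4 S727
G1 X68.22 Y33.74 F1186
G00 X39.04 Y65.01
M4 S727
G1 X31.45 Y43.96 F1186
G1 X69.41 Y48.62
G1 X71.08 Y76.89
G1 X73.32 Y15.56
G1 X62.30 Y46.52
G1 X39.04 Y65.01
M5
G00 X0.00 Y0.00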